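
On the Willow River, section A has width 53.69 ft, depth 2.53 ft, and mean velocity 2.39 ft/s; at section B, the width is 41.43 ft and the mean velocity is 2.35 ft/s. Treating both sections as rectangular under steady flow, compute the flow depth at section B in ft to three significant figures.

Q = A₁V₁ = (53.69×2.53) × 2.39 = 324.6 ft³/s
d₂ = Q/(b₂ V₂) = 324.6/(41.43×2.35) = 3.334 ft

3.33 ft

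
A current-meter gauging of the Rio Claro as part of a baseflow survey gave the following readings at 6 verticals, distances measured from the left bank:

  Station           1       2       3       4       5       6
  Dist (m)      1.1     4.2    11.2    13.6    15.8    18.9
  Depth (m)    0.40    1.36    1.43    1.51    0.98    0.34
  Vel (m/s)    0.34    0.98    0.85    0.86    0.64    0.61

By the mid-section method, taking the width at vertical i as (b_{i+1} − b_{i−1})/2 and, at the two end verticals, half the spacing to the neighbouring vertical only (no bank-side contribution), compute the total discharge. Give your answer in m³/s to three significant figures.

17.6 m³/s

w_1 = (4.2 − 1.1)/2 = 1.55 m; q_1 = 0.34 × 0.40 × 1.55 = 0.2108 m³/s
w_2 = (11.2 − 1.1)/2 = 5.05 m; q_2 = 0.98 × 1.36 × 5.05 = 6.731 m³/s
w_3 = (13.6 − 4.2)/2 = 4.7 m; q_3 = 0.85 × 1.43 × 4.7 = 5.713 m³/s
w_4 = (15.8 − 11.2)/2 = 2.3 m; q_4 = 0.86 × 1.51 × 2.3 = 2.987 m³/s
w_5 = (18.9 − 13.6)/2 = 2.65 m; q_5 = 0.64 × 0.98 × 2.65 = 1.662 m³/s
w_6 = (18.9 − 15.8)/2 = 1.55 m; q_6 = 0.61 × 0.34 × 1.55 = 0.3215 m³/s
Q = Σ qᵢ = 17.62 m³/s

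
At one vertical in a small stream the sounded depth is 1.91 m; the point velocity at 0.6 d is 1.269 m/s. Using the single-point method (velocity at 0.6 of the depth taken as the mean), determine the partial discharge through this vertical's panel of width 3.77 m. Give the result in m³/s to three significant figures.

v̄ = v₀.₆ = 1.269 m/s
q = v̄ × d × w = 1.269 × 1.91 × 3.77 = 9.138 m³/s

9.14 m³/s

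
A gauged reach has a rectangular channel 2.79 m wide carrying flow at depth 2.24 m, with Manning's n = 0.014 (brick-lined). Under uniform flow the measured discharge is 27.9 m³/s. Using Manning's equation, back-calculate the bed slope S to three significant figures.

0.00478

A = b·y = 2.79 × 2.24 = 6.250 m²
P = b + 2y = 2.79 + 2×2.24 = 7.270 m
R = A/P = 6.250/7.270 = 0.8596 m
S = (Q·n / (1·A·R^(2/3)))² = (27.9×0.014 / (1×6.250×0.9041))² = 0.004779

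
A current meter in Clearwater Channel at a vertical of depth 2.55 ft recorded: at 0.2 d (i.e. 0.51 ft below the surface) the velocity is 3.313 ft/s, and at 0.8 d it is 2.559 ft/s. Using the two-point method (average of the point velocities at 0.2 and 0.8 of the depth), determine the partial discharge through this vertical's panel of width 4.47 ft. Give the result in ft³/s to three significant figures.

33.5 ft³/s

v̄ = (3.313 + 2.559) / 2 = 2.936 ft/s
q = v̄ × d × w = 2.936 × 2.55 × 4.47 = 33.47 ft³/s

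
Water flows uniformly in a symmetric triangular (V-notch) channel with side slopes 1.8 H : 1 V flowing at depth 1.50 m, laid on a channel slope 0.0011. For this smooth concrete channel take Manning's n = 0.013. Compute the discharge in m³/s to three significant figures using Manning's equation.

A = z·y² = 1.8×1.50² = 4.050 m²
P = 2y√(1+z²) = 2×1.50×√(1+1.8²) = 6.177 m
R = A/P = 4.050/6.177 = 0.6556 m
Q = (1/n)·A·R^(2/3)·S^(1/2) = (1/0.013) × 4.050 × 0.6556^(2/3) × 0.0011^(1/2) = 7.798 m³/s

7.80 m³/s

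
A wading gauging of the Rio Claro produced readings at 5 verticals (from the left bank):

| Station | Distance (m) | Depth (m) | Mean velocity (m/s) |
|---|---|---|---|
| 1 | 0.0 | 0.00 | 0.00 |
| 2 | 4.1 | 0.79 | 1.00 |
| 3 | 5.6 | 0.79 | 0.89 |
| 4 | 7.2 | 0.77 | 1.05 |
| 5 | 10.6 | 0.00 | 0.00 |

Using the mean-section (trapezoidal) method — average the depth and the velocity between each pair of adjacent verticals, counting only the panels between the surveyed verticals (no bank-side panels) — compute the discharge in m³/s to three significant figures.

Panel 1-2: Δb = 4.1 m, d̄ = (0.00+0.79)/2 = 0.395, v̄ = (0.00+1.00)/2 = 0.5 → q = 4.1×0.395×0.5 = 0.8098 m³/s
Panel 2-3: Δb = 1.5 m, d̄ = (0.79+0.79)/2 = 0.79, v̄ = (1.00+0.89)/2 = 0.945 → q = 1.5×0.79×0.945 = 1.120 m³/s
Panel 3-4: Δb = 1.6 m, d̄ = (0.79+0.77)/2 = 0.78, v̄ = (0.89+1.05)/2 = 0.97 → q = 1.6×0.78×0.97 = 1.211 m³/s
Panel 4-5: Δb = 3.4 m, d̄ = (0.77+0.00)/2 = 0.385, v̄ = (1.05+0.00)/2 = 0.525 → q = 3.4×0.385×0.525 = 0.6872 m³/s
Q = Σ q = 3.827 m³/s

3.83 m³/s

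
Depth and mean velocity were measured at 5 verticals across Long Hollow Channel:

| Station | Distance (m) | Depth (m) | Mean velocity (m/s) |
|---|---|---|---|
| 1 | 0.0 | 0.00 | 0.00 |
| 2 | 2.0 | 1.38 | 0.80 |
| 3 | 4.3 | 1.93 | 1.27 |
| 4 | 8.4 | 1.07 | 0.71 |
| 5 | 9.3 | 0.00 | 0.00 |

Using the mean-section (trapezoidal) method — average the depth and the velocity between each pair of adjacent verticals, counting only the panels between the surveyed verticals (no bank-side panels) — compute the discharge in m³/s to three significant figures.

10.8 m³/s

Panel 1-2: Δb = 2 m, d̄ = (0.00+1.38)/2 = 0.69, v̄ = (0.00+0.80)/2 = 0.4 → q = 2×0.69×0.4 = 0.5520 m³/s
Panel 2-3: Δb = 2.3 m, d̄ = (1.38+1.93)/2 = 1.655, v̄ = (0.80+1.27)/2 = 1.035 → q = 2.3×1.655×1.035 = 3.940 m³/s
Panel 3-4: Δb = 4.1 m, d̄ = (1.93+1.07)/2 = 1.5, v̄ = (1.27+0.71)/2 = 0.99 → q = 4.1×1.5×0.99 = 6.089 m³/s
Panel 4-5: Δb = 0.9 m, d̄ = (1.07+0.00)/2 = 0.535, v̄ = (0.71+0.00)/2 = 0.355 → q = 0.9×0.535×0.355 = 0.1709 m³/s
Q = Σ q = 10.75 m³/s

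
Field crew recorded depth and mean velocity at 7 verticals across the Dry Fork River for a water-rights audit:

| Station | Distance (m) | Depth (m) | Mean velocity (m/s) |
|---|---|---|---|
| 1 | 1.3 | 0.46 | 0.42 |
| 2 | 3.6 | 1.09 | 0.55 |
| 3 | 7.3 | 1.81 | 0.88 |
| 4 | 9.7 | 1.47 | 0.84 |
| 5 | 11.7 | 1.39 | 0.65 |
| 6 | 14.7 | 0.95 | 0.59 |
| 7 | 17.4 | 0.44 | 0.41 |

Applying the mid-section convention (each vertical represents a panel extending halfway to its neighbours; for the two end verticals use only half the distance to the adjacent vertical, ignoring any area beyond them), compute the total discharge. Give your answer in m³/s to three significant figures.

13.7 m³/s

w_1 = (3.6 − 1.3)/2 = 1.15 m; q_1 = 0.42 × 0.46 × 1.15 = 0.2222 m³/s
w_2 = (7.3 − 1.3)/2 = 3 m; q_2 = 0.55 × 1.09 × 3 = 1.799 m³/s
w_3 = (9.7 − 3.6)/2 = 3.05 m; q_3 = 0.88 × 1.81 × 3.05 = 4.858 m³/s
w_4 = (11.7 − 7.3)/2 = 2.2 m; q_4 = 0.84 × 1.47 × 2.2 = 2.717 m³/s
w_5 = (14.7 − 9.7)/2 = 2.5 m; q_5 = 0.65 × 1.39 × 2.5 = 2.259 m³/s
w_6 = (17.4 − 11.7)/2 = 2.85 m; q_6 = 0.59 × 0.95 × 2.85 = 1.597 m³/s
w_7 = (17.4 − 14.7)/2 = 1.35 m; q_7 = 0.41 × 0.44 × 1.35 = 0.2435 m³/s
Q = Σ qᵢ = 13.69 m³/s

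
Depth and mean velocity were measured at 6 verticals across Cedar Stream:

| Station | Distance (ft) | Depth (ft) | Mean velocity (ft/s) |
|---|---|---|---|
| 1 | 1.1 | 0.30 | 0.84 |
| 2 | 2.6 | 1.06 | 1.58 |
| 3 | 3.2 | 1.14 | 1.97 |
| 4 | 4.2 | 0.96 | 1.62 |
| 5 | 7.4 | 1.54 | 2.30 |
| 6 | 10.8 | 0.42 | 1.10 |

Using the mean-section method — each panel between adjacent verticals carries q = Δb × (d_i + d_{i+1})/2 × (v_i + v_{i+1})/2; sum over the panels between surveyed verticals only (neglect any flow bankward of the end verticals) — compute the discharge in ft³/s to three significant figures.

Panel 1-2: Δb = 1.5 ft, d̄ = (0.30+1.06)/2 = 0.68, v̄ = (0.84+1.58)/2 = 1.21 → q = 1.5×0.68×1.21 = 1.234 ft³/s
Panel 2-3: Δb = 0.6 ft, d̄ = (1.06+1.14)/2 = 1.1, v̄ = (1.58+1.97)/2 = 1.775 → q = 0.6×1.1×1.775 = 1.172 ft³/s
Panel 3-4: Δb = 1 ft, d̄ = (1.14+0.96)/2 = 1.05, v̄ = (1.97+1.62)/2 = 1.795 → q = 1×1.05×1.795 = 1.885 ft³/s
Panel 4-5: Δb = 3.2 ft, d̄ = (0.96+1.54)/2 = 1.25, v̄ = (1.62+2.30)/2 = 1.96 → q = 3.2×1.25×1.96 = 7.840 ft³/s
Panel 5-6: Δb = 3.4 ft, d̄ = (1.54+0.42)/2 = 0.98, v̄ = (2.30+1.10)/2 = 1.7 → q = 3.4×0.98×1.7 = 5.664 ft³/s
Q = Σ q = 17.79 ft³/s

17.8 ft³/s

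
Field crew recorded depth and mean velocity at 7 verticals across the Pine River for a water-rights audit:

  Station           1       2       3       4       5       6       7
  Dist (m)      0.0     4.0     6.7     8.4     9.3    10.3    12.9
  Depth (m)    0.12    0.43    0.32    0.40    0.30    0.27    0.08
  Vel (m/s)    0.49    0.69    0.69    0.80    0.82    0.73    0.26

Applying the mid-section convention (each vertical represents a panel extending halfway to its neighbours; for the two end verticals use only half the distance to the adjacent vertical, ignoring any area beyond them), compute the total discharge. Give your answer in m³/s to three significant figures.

2.63 m³/s

w_1 = (4.0 − 0.0)/2 = 2 m; q_1 = 0.49 × 0.12 × 2 = 0.1176 m³/s
w_2 = (6.7 − 0.0)/2 = 3.35 m; q_2 = 0.69 × 0.43 × 3.35 = 0.9939 m³/s
w_3 = (8.4 − 4.0)/2 = 2.2 m; q_3 = 0.69 × 0.32 × 2.2 = 0.4858 m³/s
w_4 = (9.3 − 6.7)/2 = 1.3 m; q_4 = 0.80 × 0.40 × 1.3 = 0.4160 m³/s
w_5 = (10.3 − 8.4)/2 = 0.95 m; q_5 = 0.82 × 0.30 × 0.95 = 0.2337 m³/s
w_6 = (12.9 − 9.3)/2 = 1.8 m; q_6 = 0.73 × 0.27 × 1.8 = 0.3548 m³/s
w_7 = (12.9 − 10.3)/2 = 1.3 m; q_7 = 0.26 × 0.08 × 1.3 = 0.02704 m³/s
Q = Σ qᵢ = 2.629 m³/s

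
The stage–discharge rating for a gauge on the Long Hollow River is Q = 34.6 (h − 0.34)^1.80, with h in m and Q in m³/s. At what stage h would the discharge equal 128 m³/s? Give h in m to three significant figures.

h − h₀ = (Q/C)^(1/b) = (128/34.6)^(1/1.80) = 2.068 m
h = 0.34 + 2.068 = 2.408 m

2.41 m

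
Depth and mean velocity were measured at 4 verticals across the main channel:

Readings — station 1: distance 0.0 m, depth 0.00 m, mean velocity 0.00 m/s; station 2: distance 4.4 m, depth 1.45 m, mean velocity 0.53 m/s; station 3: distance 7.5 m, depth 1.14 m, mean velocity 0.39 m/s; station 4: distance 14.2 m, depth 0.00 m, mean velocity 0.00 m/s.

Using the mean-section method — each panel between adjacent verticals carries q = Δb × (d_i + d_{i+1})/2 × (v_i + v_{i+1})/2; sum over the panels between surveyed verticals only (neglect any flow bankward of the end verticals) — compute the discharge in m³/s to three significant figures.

3.44 m³/s

Panel 1-2: Δb = 4.4 m, d̄ = (0.00+1.45)/2 = 0.725, v̄ = (0.00+0.53)/2 = 0.265 → q = 4.4×0.725×0.265 = 0.8454 m³/s
Panel 2-3: Δb = 3.1 m, d̄ = (1.45+1.14)/2 = 1.295, v̄ = (0.53+0.39)/2 = 0.46 → q = 3.1×1.295×0.46 = 1.847 m³/s
Panel 3-4: Δb = 6.7 m, d̄ = (1.14+0.00)/2 = 0.57, v̄ = (0.39+0.00)/2 = 0.195 → q = 6.7×0.57×0.195 = 0.7447 m³/s
Q = Σ q = 3.437 m³/s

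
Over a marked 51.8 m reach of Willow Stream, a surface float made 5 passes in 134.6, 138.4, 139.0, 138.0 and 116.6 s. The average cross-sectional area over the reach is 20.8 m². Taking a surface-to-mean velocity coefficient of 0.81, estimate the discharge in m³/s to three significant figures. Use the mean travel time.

6.55 m³/s

t̄ = (134.6 + 138.4 + 139.0 + 138.0 + 116.6) / 5 = 133.32 s
v_surface = L / t̄ = 51.8 / 133.32 = 0.3885 m/s
v_mean = 0.81 × 0.3885 = 0.3147 m/s
Q = A × v_mean = 20.8 × 0.3147 = 6.546 m³/s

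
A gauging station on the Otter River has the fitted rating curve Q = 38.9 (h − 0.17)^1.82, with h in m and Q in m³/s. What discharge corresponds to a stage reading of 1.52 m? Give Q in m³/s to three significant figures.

67.2 m³/s

Q = 38.9 × (1.52 − 0.17)^1.82 = 38.9 × 1.35^1.82 = 67.17 m³/s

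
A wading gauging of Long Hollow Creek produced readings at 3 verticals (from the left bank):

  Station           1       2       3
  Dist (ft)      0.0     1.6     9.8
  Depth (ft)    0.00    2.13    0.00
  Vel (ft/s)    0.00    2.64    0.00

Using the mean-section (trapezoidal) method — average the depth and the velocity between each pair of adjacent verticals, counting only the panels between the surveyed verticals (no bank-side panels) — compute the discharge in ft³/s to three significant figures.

13.8 ft³/s

Panel 1-2: Δb = 1.6 ft, d̄ = (0.00+2.13)/2 = 1.065, v̄ = (0.00+2.64)/2 = 1.32 → q = 1.6×1.065×1.32 = 2.249 ft³/s
Panel 2-3: Δb = 8.2 ft, d̄ = (2.13+0.00)/2 = 1.065, v̄ = (2.64+0.00)/2 = 1.32 → q = 8.2×1.065×1.32 = 11.53 ft³/s
Q = Σ q = 13.78 ft³/s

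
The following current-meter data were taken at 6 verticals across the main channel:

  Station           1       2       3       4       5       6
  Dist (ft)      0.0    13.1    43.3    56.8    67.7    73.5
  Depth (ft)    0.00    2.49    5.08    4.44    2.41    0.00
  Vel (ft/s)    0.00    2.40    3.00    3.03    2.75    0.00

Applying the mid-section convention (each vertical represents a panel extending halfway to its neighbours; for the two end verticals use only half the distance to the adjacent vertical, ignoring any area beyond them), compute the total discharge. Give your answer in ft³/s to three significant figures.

682 ft³/s

w_2 = (43.3 − 0.0)/2 = 21.65 ft; q_2 = 2.40 × 2.49 × 21.65 = 129.4 ft³/s
w_3 = (56.8 − 13.1)/2 = 21.85 ft; q_3 = 3.00 × 5.08 × 21.85 = 333.0 ft³/s
w_4 = (67.7 − 43.3)/2 = 12.2 ft; q_4 = 3.03 × 4.44 × 12.2 = 164.1 ft³/s
w_5 = (73.5 − 56.8)/2 = 8.35 ft; q_5 = 2.75 × 2.41 × 8.35 = 55.34 ft³/s
Stations 1, 6 contribute zero (depth or velocity is 0).
Q = Σ qᵢ = 681.8 ft³/s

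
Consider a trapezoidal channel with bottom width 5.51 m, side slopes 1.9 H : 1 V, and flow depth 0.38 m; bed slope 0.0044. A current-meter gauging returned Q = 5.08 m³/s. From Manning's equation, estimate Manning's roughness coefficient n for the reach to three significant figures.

A = (b + z·y)·y = (5.51 + 1.9×0.38)×0.38 = 2.368 m²
P = b + 2y√(1+z²) = 5.51 + 2×0.38×√(1+1.9²) = 7.142 m
R = A/P = 2.368/7.142 = 0.3316 m
n = (1/Q)·A·R^(2/3)·S^(1/2) = (1/5.08) × 2.368 × 0.4791 × 0.06633 = 0.01481

0.0148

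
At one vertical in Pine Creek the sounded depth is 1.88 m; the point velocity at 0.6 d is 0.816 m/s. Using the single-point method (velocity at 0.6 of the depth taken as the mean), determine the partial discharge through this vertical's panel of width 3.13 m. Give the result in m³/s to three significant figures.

v̄ = v₀.₆ = 0.816 m/s
q = v̄ × d × w = 0.8160 × 1.88 × 3.13 = 4.802 m³/s

4.80 m³/s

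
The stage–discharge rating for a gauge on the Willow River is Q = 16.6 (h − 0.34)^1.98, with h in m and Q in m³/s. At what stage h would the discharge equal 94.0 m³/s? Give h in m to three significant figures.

2.74 m

h − h₀ = (Q/C)^(1/b) = (94.0/16.6)^(1/1.98) = 2.401 m
h = 0.34 + 2.401 = 2.741 m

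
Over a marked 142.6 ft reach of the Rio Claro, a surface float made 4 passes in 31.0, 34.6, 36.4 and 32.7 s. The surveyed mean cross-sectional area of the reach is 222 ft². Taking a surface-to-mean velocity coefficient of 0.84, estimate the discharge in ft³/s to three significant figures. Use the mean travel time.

790 ft³/s

t̄ = (31.0 + 34.6 + 36.4 + 32.7) / 4 = 33.675 s
v_surface = L / t̄ = 142.6 / 33.675 = 4.235 ft/s
v_mean = 0.84 × 4.235 = 3.557 ft/s
Q = A × v_mean = 222 × 3.557 = 789.7 ft³/s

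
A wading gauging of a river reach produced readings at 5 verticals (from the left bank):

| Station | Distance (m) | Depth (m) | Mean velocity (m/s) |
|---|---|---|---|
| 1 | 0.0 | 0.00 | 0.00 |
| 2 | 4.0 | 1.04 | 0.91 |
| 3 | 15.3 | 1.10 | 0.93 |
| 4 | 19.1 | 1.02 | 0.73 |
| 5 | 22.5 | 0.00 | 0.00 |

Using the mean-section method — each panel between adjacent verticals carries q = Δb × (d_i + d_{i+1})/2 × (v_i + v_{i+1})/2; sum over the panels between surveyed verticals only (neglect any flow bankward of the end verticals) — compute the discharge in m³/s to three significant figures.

Panel 1-2: Δb = 4 m, d̄ = (0.00+1.04)/2 = 0.52, v̄ = (0.00+0.91)/2 = 0.455 → q = 4×0.52×0.455 = 0.9464 m³/s
Panel 2-3: Δb = 11.3 m, d̄ = (1.04+1.10)/2 = 1.07, v̄ = (0.91+0.93)/2 = 0.92 → q = 11.3×1.07×0.92 = 11.12 m³/s
Panel 3-4: Δb = 3.8 m, d̄ = (1.10+1.02)/2 = 1.06, v̄ = (0.93+0.73)/2 = 0.83 → q = 3.8×1.06×0.83 = 3.343 m³/s
Panel 4-5: Δb = 3.4 m, d̄ = (1.02+0.00)/2 = 0.51, v̄ = (0.73+0.00)/2 = 0.365 → q = 3.4×0.51×0.365 = 0.6329 m³/s
Q = Σ q = 16.05 m³/s

16.0 m³/s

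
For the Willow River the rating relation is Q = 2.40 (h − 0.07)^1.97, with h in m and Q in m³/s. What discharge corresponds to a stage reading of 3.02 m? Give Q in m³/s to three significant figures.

Q = 2.40 × (3.02 − 0.07)^1.97 = 2.40 × 2.95^1.97 = 20.22 m³/s

20.2 m³/s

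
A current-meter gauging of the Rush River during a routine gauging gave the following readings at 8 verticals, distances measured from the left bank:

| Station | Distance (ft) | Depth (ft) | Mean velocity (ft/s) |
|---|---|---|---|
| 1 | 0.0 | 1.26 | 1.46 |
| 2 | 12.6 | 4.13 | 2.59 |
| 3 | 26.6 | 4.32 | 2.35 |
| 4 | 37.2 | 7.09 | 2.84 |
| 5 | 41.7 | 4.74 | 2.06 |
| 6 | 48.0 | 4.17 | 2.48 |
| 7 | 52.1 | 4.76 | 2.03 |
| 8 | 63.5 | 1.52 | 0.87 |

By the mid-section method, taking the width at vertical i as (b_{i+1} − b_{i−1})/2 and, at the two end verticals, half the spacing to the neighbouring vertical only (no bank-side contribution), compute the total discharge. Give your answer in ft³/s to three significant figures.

w_1 = (12.6 − 0.0)/2 = 6.3 ft; q_1 = 1.46 × 1.26 × 6.3 = 11.59 ft³/s
w_2 = (26.6 − 0.0)/2 = 13.3 ft; q_2 = 2.59 × 4.13 × 13.3 = 142.3 ft³/s
w_3 = (37.2 − 12.6)/2 = 12.3 ft; q_3 = 2.35 × 4.32 × 12.3 = 124.9 ft³/s
w_4 = (41.7 − 26.6)/2 = 7.55 ft; q_4 = 2.84 × 7.09 × 7.55 = 152.0 ft³/s
w_5 = (48.0 − 37.2)/2 = 5.4 ft; q_5 = 2.06 × 4.74 × 5.4 = 52.73 ft³/s
w_6 = (52.1 − 41.7)/2 = 5.2 ft; q_6 = 2.48 × 4.17 × 5.2 = 53.78 ft³/s
w_7 = (63.5 − 48.0)/2 = 7.75 ft; q_7 = 2.03 × 4.76 × 7.75 = 74.89 ft³/s
w_8 = (63.5 − 52.1)/2 = 5.7 ft; q_8 = 0.87 × 1.52 × 5.7 = 7.538 ft³/s
Q = Σ qᵢ = 619.7 ft³/s

620 ft³/s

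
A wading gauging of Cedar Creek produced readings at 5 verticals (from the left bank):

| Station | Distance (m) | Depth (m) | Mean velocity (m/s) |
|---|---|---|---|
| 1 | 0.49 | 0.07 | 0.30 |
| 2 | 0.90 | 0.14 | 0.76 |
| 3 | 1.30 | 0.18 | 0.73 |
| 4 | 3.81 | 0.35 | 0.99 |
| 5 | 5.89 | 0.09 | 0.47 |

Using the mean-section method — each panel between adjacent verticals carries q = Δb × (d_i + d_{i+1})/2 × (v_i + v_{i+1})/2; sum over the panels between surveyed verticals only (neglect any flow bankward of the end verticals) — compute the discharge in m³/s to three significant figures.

Panel 1-2: Δb = 0.41 m, d̄ = (0.07+0.14)/2 = 0.105, v̄ = (0.30+0.76)/2 = 0.53 → q = 0.41×0.105×0.53 = 0.02282 m³/s
Panel 2-3: Δb = 0.4 m, d̄ = (0.14+0.18)/2 = 0.16, v̄ = (0.76+0.73)/2 = 0.745 → q = 0.4×0.16×0.745 = 0.04768 m³/s
Panel 3-4: Δb = 2.51 m, d̄ = (0.18+0.35)/2 = 0.265, v̄ = (0.73+0.99)/2 = 0.86 → q = 2.51×0.265×0.86 = 0.5720 m³/s
Panel 4-5: Δb = 2.08 m, d̄ = (0.35+0.09)/2 = 0.22, v̄ = (0.99+0.47)/2 = 0.73 → q = 2.08×0.22×0.73 = 0.3340 m³/s
Q = Σ q = 0.9766 m³/s

0.977 m³/s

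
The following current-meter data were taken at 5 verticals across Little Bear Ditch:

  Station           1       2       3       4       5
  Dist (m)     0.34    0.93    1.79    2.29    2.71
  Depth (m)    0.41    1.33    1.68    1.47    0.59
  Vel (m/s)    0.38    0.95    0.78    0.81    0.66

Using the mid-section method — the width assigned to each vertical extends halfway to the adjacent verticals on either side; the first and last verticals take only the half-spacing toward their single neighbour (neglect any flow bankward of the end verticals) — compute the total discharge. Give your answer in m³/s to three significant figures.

w_1 = (0.93 − 0.34)/2 = 0.295 m; q_1 = 0.38 × 0.41 × 0.295 = 0.04596 m³/s
w_2 = (1.79 − 0.34)/2 = 0.725 m; q_2 = 0.95 × 1.33 × 0.725 = 0.9160 m³/s
w_3 = (2.29 − 0.93)/2 = 0.68 m; q_3 = 0.78 × 1.68 × 0.68 = 0.8911 m³/s
w_4 = (2.71 − 1.79)/2 = 0.46 m; q_4 = 0.81 × 1.47 × 0.46 = 0.5477 m³/s
w_5 = (2.71 − 2.29)/2 = 0.21 m; q_5 = 0.66 × 0.59 × 0.21 = 0.08177 m³/s
Q = Σ qᵢ = 2.483 m³/s

2.48 m³/s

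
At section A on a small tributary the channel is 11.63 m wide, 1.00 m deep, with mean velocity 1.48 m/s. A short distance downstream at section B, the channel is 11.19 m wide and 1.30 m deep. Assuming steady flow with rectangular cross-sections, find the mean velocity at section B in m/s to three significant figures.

Q = A₁V₁ = (11.63×1.00) × 1.48 = 17.21 m³/s
A₂ = 11.19 × 1.30 = 14.55 m²
V₂ = Q/A₂ = 17.21/14.55 = 1.183 m/s

1.18 m/s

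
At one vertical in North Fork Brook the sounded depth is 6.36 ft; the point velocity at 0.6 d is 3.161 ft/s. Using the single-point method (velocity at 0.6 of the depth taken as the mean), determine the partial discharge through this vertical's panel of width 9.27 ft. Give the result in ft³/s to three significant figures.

186 ft³/s

v̄ = v₀.₆ = 3.161 ft/s
q = v̄ × d × w = 3.161 × 6.36 × 9.27 = 186.4 ft³/s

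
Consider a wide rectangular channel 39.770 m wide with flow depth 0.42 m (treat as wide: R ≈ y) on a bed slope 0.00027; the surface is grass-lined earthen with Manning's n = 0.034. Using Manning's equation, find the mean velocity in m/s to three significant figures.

A = b·y = 39.770 × 0.42 = 16.70 m²
Wide channel: R ≈ y = 0.42 m
Q = (1/n)·A·R^(2/3)·S^(1/2) = (1/0.034) × 16.70 × 0.4200^(2/3) × 0.00027^(1/2) = 4.527 m³/s
V = Q/A = 4.527/16.70 = 0.2710 m/s

0.271 m/s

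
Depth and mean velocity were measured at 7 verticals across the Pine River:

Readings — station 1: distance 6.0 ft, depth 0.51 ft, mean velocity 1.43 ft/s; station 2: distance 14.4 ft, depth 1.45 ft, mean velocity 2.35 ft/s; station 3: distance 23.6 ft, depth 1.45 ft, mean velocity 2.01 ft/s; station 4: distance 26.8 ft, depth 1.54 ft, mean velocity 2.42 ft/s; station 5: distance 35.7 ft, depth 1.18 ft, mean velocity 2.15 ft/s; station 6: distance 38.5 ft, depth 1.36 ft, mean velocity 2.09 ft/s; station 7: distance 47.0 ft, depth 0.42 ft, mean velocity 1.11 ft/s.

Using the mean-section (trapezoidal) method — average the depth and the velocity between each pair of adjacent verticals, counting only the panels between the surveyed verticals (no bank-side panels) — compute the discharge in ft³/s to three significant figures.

103 ft³/s

Panel 1-2: Δb = 8.4 ft, d̄ = (0.51+1.45)/2 = 0.98, v̄ = (1.43+2.35)/2 = 1.89 → q = 8.4×0.98×1.89 = 15.56 ft³/s
Panel 2-3: Δb = 9.2 ft, d̄ = (1.45+1.45)/2 = 1.45, v̄ = (2.35+2.01)/2 = 2.18 → q = 9.2×1.45×2.18 = 29.08 ft³/s
Panel 3-4: Δb = 3.2 ft, d̄ = (1.45+1.54)/2 = 1.495, v̄ = (2.01+2.42)/2 = 2.215 → q = 3.2×1.495×2.215 = 10.60 ft³/s
Panel 4-5: Δb = 8.9 ft, d̄ = (1.54+1.18)/2 = 1.36, v̄ = (2.42+2.15)/2 = 2.285 → q = 8.9×1.36×2.285 = 27.66 ft³/s
Panel 5-6: Δb = 2.8 ft, d̄ = (1.18+1.36)/2 = 1.27, v̄ = (2.15+2.09)/2 = 2.12 → q = 2.8×1.27×2.12 = 7.539 ft³/s
Panel 6-7: Δb = 8.5 ft, d̄ = (1.36+0.42)/2 = 0.89, v̄ = (2.09+1.11)/2 = 1.6 → q = 8.5×0.89×1.6 = 12.10 ft³/s
Q = Σ q = 102.5 ft³/s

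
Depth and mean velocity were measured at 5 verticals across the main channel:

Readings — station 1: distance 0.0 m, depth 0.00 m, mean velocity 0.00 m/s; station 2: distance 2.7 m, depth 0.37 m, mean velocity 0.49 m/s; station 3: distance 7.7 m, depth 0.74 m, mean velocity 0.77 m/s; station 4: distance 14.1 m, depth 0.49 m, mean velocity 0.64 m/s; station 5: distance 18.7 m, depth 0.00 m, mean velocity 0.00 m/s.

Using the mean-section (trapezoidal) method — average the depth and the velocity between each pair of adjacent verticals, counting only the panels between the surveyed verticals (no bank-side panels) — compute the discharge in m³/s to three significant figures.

5.01 m³/s

Panel 1-2: Δb = 2.7 m, d̄ = (0.00+0.37)/2 = 0.185, v̄ = (0.00+0.49)/2 = 0.245 → q = 2.7×0.185×0.245 = 0.1224 m³/s
Panel 2-3: Δb = 5 m, d̄ = (0.37+0.74)/2 = 0.555, v̄ = (0.49+0.77)/2 = 0.63 → q = 5×0.555×0.63 = 1.748 m³/s
Panel 3-4: Δb = 6.4 m, d̄ = (0.74+0.49)/2 = 0.615, v̄ = (0.77+0.64)/2 = 0.705 → q = 6.4×0.615×0.705 = 2.775 m³/s
Panel 4-5: Δb = 4.6 m, d̄ = (0.49+0.00)/2 = 0.245, v̄ = (0.64+0.00)/2 = 0.32 → q = 4.6×0.245×0.32 = 0.3606 m³/s
Q = Σ q = 5.006 m³/s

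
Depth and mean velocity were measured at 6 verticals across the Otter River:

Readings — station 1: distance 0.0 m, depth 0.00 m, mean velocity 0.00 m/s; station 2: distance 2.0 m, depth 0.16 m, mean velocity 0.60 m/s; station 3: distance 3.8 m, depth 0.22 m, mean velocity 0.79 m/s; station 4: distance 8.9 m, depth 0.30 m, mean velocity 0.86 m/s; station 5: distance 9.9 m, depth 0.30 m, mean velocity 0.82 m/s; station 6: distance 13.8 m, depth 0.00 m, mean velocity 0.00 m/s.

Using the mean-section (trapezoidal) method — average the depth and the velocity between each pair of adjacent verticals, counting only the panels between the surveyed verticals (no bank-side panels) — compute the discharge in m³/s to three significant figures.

Panel 1-2: Δb = 2 m, d̄ = (0.00+0.16)/2 = 0.08, v̄ = (0.00+0.60)/2 = 0.3 → q = 2×0.08×0.3 = 0.04800 m³/s
Panel 2-3: Δb = 1.8 m, d̄ = (0.16+0.22)/2 = 0.19, v̄ = (0.60+0.79)/2 = 0.695 → q = 1.8×0.19×0.695 = 0.2377 m³/s
Panel 3-4: Δb = 5.1 m, d̄ = (0.22+0.30)/2 = 0.26, v̄ = (0.79+0.86)/2 = 0.825 → q = 5.1×0.26×0.825 = 1.094 m³/s
Panel 4-5: Δb = 1 m, d̄ = (0.30+0.30)/2 = 0.3, v̄ = (0.86+0.82)/2 = 0.84 → q = 1×0.3×0.84 = 0.2520 m³/s
Panel 5-6: Δb = 3.9 m, d̄ = (0.30+0.00)/2 = 0.15, v̄ = (0.82+0.00)/2 = 0.41 → q = 3.9×0.15×0.41 = 0.2399 m³/s
Q = Σ q = 1.871 m³/s

1.87 m³/s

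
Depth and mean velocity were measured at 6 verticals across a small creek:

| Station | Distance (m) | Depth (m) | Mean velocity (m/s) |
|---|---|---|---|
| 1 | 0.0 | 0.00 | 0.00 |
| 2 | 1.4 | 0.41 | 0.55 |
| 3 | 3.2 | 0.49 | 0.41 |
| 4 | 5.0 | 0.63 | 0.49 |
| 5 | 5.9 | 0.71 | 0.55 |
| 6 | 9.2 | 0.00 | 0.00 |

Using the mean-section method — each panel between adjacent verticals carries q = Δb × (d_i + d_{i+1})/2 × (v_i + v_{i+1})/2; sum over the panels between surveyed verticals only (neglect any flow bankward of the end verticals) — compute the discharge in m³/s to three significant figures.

Panel 1-2: Δb = 1.4 m, d̄ = (0.00+0.41)/2 = 0.205, v̄ = (0.00+0.55)/2 = 0.275 → q = 1.4×0.205×0.275 = 0.07893 m³/s
Panel 2-3: Δb = 1.8 m, d̄ = (0.41+0.49)/2 = 0.45, v̄ = (0.55+0.41)/2 = 0.48 → q = 1.8×0.45×0.48 = 0.3888 m³/s
Panel 3-4: Δb = 1.8 m, d̄ = (0.49+0.63)/2 = 0.56, v̄ = (0.41+0.49)/2 = 0.45 → q = 1.8×0.56×0.45 = 0.4536 m³/s
Panel 4-5: Δb = 0.9 m, d̄ = (0.63+0.71)/2 = 0.67, v̄ = (0.49+0.55)/2 = 0.52 → q = 0.9×0.67×0.52 = 0.3136 m³/s
Panel 5-6: Δb = 3.3 m, d̄ = (0.71+0.00)/2 = 0.355, v̄ = (0.55+0.00)/2 = 0.275 → q = 3.3×0.355×0.275 = 0.3222 m³/s
Q = Σ q = 1.557 m³/s

1.56 m³/s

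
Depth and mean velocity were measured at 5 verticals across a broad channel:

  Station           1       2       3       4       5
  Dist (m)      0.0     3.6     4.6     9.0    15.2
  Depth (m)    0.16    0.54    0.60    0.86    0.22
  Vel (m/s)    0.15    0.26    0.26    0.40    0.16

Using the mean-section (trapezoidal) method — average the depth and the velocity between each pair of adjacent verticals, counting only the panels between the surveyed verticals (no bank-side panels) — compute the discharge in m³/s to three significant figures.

Panel 1-2: Δb = 3.6 m, d̄ = (0.16+0.54)/2 = 0.35, v̄ = (0.15+0.26)/2 = 0.205 → q = 3.6×0.35×0.205 = 0.2583 m³/s
Panel 2-3: Δb = 1 m, d̄ = (0.54+0.60)/2 = 0.57, v̄ = (0.26+0.26)/2 = 0.26 → q = 1×0.57×0.26 = 0.1482 m³/s
Panel 3-4: Δb = 4.4 m, d̄ = (0.60+0.86)/2 = 0.73, v̄ = (0.26+0.40)/2 = 0.33 → q = 4.4×0.73×0.33 = 1.060 m³/s
Panel 4-5: Δb = 6.2 m, d̄ = (0.86+0.22)/2 = 0.54, v̄ = (0.40+0.16)/2 = 0.28 → q = 6.2×0.54×0.28 = 0.9374 m³/s
Q = Σ q = 2.404 m³/s

2.40 m³/s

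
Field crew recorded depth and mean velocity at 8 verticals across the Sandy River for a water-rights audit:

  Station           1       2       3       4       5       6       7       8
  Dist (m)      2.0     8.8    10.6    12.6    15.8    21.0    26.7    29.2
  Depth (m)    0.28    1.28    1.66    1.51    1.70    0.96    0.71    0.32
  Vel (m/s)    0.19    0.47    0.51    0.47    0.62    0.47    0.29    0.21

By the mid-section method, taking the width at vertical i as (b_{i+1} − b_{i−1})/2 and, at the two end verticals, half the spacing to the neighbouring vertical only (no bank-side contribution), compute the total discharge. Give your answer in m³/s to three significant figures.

14.0 m³/s

w_1 = (8.8 − 2.0)/2 = 3.4 m; q_1 = 0.19 × 0.28 × 3.4 = 0.1809 m³/s
w_2 = (10.6 − 2.0)/2 = 4.3 m; q_2 = 0.47 × 1.28 × 4.3 = 2.587 m³/s
w_3 = (12.6 − 8.8)/2 = 1.9 m; q_3 = 0.51 × 1.66 × 1.9 = 1.609 m³/s
w_4 = (15.8 − 10.6)/2 = 2.6 m; q_4 = 0.47 × 1.51 × 2.6 = 1.845 m³/s
w_5 = (21.0 − 12.6)/2 = 4.2 m; q_5 = 0.62 × 1.70 × 4.2 = 4.427 m³/s
w_6 = (26.7 − 15.8)/2 = 5.45 m; q_6 = 0.47 × 0.96 × 5.45 = 2.459 m³/s
w_7 = (29.2 − 21.0)/2 = 4.1 m; q_7 = 0.29 × 0.71 × 4.1 = 0.8442 m³/s
w_8 = (29.2 − 26.7)/2 = 1.25 m; q_8 = 0.21 × 0.32 × 1.25 = 0.08400 m³/s
Q = Σ qᵢ = 14.04 m³/s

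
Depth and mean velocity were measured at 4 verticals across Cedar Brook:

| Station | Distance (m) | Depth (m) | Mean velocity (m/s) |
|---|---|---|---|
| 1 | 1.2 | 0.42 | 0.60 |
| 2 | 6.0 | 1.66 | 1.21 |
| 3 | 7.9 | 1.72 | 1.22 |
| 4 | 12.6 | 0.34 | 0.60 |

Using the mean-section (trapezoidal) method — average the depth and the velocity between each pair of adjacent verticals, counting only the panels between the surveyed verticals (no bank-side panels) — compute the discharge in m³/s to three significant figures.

12.8 m³/s

Panel 1-2: Δb = 4.8 m, d̄ = (0.42+1.66)/2 = 1.04, v̄ = (0.60+1.21)/2 = 0.905 → q = 4.8×1.04×0.905 = 4.518 m³/s
Panel 2-3: Δb = 1.9 m, d̄ = (1.66+1.72)/2 = 1.69, v̄ = (1.21+1.22)/2 = 1.215 → q = 1.9×1.69×1.215 = 3.901 m³/s
Panel 3-4: Δb = 4.7 m, d̄ = (1.72+0.34)/2 = 1.03, v̄ = (1.22+0.60)/2 = 0.91 → q = 4.7×1.03×0.91 = 4.405 m³/s
Q = Σ q = 12.82 m³/s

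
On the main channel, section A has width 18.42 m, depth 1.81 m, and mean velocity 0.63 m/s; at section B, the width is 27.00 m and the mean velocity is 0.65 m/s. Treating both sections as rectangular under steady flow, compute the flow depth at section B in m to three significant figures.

1.20 m

Q = A₁V₁ = (18.42×1.81) × 0.63 = 21.00 m³/s
d₂ = Q/(b₂ V₂) = 21.00/(27.00×0.65) = 1.197 m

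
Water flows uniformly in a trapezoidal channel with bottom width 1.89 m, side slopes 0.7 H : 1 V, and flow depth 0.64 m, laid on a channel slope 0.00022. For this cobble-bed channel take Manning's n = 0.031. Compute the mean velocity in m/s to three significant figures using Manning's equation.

A = (b + z·y)·y = (1.89 + 0.7×0.64)×0.64 = 1.496 m²
P = b + 2y√(1+z²) = 1.89 + 2×0.64×√(1+0.7²) = 3.452 m
R = A/P = 1.496/3.452 = 0.4334 m
Q = (1/n)·A·R^(2/3)·S^(1/2) = (1/0.031) × 1.496 × 0.4334^(2/3) × 0.00022^(1/2) = 0.4100 m³/s
V = Q/A = 0.4100/1.496 = 0.2740 m/s

0.274 m/s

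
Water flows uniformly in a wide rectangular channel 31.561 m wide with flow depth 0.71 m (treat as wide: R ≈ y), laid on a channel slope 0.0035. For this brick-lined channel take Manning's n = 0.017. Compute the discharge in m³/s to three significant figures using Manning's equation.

62.1 m³/s

A = b·y = 31.561 × 0.71 = 22.41 m²
Wide channel: R ≈ y = 0.71 m
Q = (1/n)·A·R^(2/3)·S^(1/2) = (1/0.017) × 22.41 × 0.7100^(2/3) × 0.0035^(1/2) = 62.06 m³/s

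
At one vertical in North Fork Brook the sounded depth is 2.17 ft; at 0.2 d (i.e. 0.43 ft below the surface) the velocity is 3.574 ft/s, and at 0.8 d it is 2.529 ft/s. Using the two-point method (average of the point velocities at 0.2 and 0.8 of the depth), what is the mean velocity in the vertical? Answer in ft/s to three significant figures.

3.05 ft/s

v̄ = (3.574 + 2.529) / 2 = 3.052 ft/s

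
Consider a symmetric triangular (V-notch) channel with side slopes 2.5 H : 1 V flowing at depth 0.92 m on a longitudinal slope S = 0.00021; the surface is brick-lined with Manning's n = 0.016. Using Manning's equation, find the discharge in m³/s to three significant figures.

1.09 m³/s

A = z·y² = 2.5×0.92² = 2.116 m²
P = 2y√(1+z²) = 2×0.92×√(1+2.5²) = 4.954 m
R = A/P = 2.116/4.954 = 0.4271 m
Q = (1/n)·A·R^(2/3)·S^(1/2) = (1/0.016) × 2.116 × 0.4271^(2/3) × 0.00021^(1/2) = 1.087 m³/s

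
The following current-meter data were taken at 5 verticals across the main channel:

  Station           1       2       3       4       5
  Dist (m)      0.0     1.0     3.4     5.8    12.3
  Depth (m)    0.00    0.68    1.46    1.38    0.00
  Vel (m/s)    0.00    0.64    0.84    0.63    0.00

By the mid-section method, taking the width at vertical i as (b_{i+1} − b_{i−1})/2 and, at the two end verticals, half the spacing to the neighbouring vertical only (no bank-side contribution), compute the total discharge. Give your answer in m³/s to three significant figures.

w_2 = (3.4 − 0.0)/2 = 1.7 m; q_2 = 0.64 × 0.68 × 1.7 = 0.7398 m³/s
w_3 = (5.8 − 1.0)/2 = 2.4 m; q_3 = 0.84 × 1.46 × 2.4 = 2.943 m³/s
w_4 = (12.3 − 3.4)/2 = 4.45 m; q_4 = 0.63 × 1.38 × 4.45 = 3.869 m³/s
Stations 1, 5 contribute zero (depth or velocity is 0).
Q = Σ qᵢ = 7.552 m³/s

7.55 m³/s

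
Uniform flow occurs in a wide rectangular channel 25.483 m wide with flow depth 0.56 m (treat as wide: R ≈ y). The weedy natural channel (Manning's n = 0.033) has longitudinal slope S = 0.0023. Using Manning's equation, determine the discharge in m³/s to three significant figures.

A = b·y = 25.483 × 0.56 = 14.27 m²
Wide channel: R ≈ y = 0.56 m
Q = (1/n)·A·R^(2/3)·S^(1/2) = (1/0.033) × 14.27 × 0.5600^(2/3) × 0.0023^(1/2) = 14.09 m³/s

14.1 m³/s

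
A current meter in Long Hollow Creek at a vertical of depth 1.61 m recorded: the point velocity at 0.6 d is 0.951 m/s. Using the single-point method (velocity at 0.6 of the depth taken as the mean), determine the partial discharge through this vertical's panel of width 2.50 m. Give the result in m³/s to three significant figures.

3.83 m³/s

v̄ = v₀.₆ = 0.951 m/s
q = v̄ × d × w = 0.9510 × 1.61 × 2.50 = 3.828 m³/s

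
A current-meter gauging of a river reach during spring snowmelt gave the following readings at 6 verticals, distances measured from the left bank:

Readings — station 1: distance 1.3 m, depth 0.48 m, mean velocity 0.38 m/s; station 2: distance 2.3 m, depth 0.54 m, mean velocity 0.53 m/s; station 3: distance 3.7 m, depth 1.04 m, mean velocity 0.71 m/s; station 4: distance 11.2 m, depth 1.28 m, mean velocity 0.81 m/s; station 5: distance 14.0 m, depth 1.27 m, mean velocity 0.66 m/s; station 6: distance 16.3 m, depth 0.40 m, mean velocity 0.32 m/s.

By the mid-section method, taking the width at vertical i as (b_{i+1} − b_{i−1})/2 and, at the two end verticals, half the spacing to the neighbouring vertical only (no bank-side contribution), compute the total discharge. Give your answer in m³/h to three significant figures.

40800 m³/h

w_1 = (2.3 − 1.3)/2 = 0.5 m; q_1 = 0.38 × 0.48 × 0.5 = 0.09120 m³/s
w_2 = (3.7 − 1.3)/2 = 1.2 m; q_2 = 0.53 × 0.54 × 1.2 = 0.3434 m³/s
w_3 = (11.2 − 2.3)/2 = 4.45 m; q_3 = 0.71 × 1.04 × 4.45 = 3.286 m³/s
w_4 = (14.0 − 3.7)/2 = 5.15 m; q_4 = 0.81 × 1.28 × 5.15 = 5.340 m³/s
w_5 = (16.3 − 11.2)/2 = 2.55 m; q_5 = 0.66 × 1.27 × 2.55 = 2.137 m³/s
w_6 = (16.3 − 14.0)/2 = 1.15 m; q_6 = 0.32 × 0.40 × 1.15 = 0.1472 m³/s
Q = Σ qᵢ = 11.34 m³/s
= 11.34 × 3600 = 40840 m³/h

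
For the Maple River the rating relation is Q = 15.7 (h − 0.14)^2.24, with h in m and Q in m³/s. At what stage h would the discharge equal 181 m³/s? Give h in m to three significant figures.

3.12 m

h − h₀ = (Q/C)^(1/b) = (181/15.7)^(1/2.24) = 2.979 m
h = 0.14 + 2.979 = 3.119 m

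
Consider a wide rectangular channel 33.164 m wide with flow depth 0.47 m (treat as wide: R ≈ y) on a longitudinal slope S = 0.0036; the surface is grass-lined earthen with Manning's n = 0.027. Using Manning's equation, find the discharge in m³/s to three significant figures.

A = b·y = 33.164 × 0.47 = 15.59 m²
Wide channel: R ≈ y = 0.47 m
Q = (1/n)·A·R^(2/3)·S^(1/2) = (1/0.027) × 15.59 × 0.4700^(2/3) × 0.0036^(1/2) = 20.94 m³/s

20.9 m³/s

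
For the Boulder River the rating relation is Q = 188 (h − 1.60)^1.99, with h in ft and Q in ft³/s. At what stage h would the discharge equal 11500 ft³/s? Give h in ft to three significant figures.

9.50 ft

h − h₀ = (Q/C)^(1/b) = (11500/188)^(1/1.99) = 7.902 ft
h = 1.60 + 7.902 = 9.502 ft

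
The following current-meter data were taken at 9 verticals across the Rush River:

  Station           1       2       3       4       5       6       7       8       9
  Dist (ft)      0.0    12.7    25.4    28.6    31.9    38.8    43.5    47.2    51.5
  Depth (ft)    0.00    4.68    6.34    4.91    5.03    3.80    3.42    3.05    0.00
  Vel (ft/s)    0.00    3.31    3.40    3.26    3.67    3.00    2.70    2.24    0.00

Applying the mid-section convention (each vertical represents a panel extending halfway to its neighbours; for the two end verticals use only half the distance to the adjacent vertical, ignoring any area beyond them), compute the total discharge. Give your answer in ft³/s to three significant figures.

647 ft³/s

w_2 = (25.4 − 0.0)/2 = 12.7 ft; q_2 = 3.31 × 4.68 × 12.7 = 196.7 ft³/s
w_3 = (28.6 − 12.7)/2 = 7.95 ft; q_3 = 3.40 × 6.34 × 7.95 = 171.4 ft³/s
w_4 = (31.9 − 25.4)/2 = 3.25 ft; q_4 = 3.26 × 4.91 × 3.25 = 52.02 ft³/s
w_5 = (38.8 − 28.6)/2 = 5.1 ft; q_5 = 3.67 × 5.03 × 5.1 = 94.15 ft³/s
w_6 = (43.5 − 31.9)/2 = 5.8 ft; q_6 = 3.00 × 3.80 × 5.8 = 66.12 ft³/s
w_7 = (47.2 − 38.8)/2 = 4.2 ft; q_7 = 2.70 × 3.42 × 4.2 = 38.78 ft³/s
w_8 = (51.5 − 43.5)/2 = 4 ft; q_8 = 2.24 × 3.05 × 4 = 27.33 ft³/s
Stations 1, 9 contribute zero (depth or velocity is 0).
Q = Σ qᵢ = 646.5 ft³/s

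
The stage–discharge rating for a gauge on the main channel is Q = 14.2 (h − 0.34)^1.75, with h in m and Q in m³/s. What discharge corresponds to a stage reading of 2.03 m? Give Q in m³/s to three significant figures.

Q = 14.2 × (2.03 − 0.34)^1.75 = 14.2 × 1.69^1.75 = 35.57 m³/s

35.6 m³/s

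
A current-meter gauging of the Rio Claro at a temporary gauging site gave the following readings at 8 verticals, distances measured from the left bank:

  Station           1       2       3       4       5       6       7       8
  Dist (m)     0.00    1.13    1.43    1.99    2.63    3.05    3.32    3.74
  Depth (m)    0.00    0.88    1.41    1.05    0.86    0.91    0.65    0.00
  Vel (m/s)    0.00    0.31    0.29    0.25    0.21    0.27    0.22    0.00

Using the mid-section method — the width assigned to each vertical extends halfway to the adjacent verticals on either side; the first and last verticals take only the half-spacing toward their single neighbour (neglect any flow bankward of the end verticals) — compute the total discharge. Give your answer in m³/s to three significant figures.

w_2 = (1.43 − 0.00)/2 = 0.715 m; q_2 = 0.31 × 0.88 × 0.715 = 0.1951 m³/s
w_3 = (1.99 − 1.13)/2 = 0.43 m; q_3 = 0.29 × 1.41 × 0.43 = 0.1758 m³/s
w_4 = (2.63 − 1.43)/2 = 0.6 m; q_4 = 0.25 × 1.05 × 0.6 = 0.1575 m³/s
w_5 = (3.05 − 1.99)/2 = 0.53 m; q_5 = 0.21 × 0.86 × 0.53 = 0.09572 m³/s
w_6 = (3.32 − 2.63)/2 = 0.345 m; q_6 = 0.27 × 0.91 × 0.345 = 0.08477 m³/s
w_7 = (3.74 − 3.05)/2 = 0.345 m; q_7 = 0.22 × 0.65 × 0.345 = 0.04934 m³/s
Stations 1, 8 contribute zero (depth or velocity is 0).
Q = Σ qᵢ = 0.7582 m³/s

0.758 m³/s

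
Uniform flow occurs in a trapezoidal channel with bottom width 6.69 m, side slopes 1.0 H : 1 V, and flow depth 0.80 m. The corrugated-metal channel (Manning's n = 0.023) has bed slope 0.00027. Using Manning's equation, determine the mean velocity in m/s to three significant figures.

A = (b + z·y)·y = (6.69 + 1.0×0.80)×0.80 = 5.992 m²
P = b + 2y√(1+z²) = 6.69 + 2×0.80×√(1+1.0²) = 8.953 m
R = A/P = 5.992/8.953 = 0.6693 m
Q = (1/n)·A·R^(2/3)·S^(1/2) = (1/0.023) × 5.992 × 0.6693^(2/3) × 0.00027^(1/2) = 3.275 m³/s
V = Q/A = 3.275/5.992 = 0.5466 m/s

0.547 m/s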